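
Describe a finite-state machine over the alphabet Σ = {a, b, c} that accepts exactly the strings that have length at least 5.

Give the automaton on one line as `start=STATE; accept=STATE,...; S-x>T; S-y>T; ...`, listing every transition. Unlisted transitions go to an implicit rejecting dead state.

start=s0; accept=s5,s6; s0-a>s1; s0-b>s1; s0-c>s1; s1-a>s2; s1-b>s2; s1-c>s2; s2-a>s3; s2-b>s3; s2-c>s3; s3-a>s4; s3-b>s4; s3-c>s4; s4-a>s5; s4-b>s5; s4-c>s5; s5-a>s6; s5-b>s6; s5-c>s6; s6-a>s6; s6-b>s6; s6-c>s6

Count input length up to 6: every symbol moves from s0 toward s6, which means 'more than 5' and absorbs. Accept from {s5, s6}.
7 states suffice.
        a   b   c  
>  s0   s1  s1  s1 
   s1   s2  s2  s2 
   s2   s3  s3  s3 
   s3   s4  s4  s4 
   s4   s5  s5  s5 
 * s5   s6  s6  s6 
 * s6   s6  s6  s6 
(> = start, * = accepting)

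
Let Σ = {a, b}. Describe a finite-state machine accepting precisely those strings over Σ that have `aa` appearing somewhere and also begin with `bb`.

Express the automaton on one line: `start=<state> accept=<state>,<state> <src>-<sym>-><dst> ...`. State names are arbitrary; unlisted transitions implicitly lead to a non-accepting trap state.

start=s0 accept=s5 s0-a->s1 s0-b->s2 s1-a->s1 s1-b->s1 s2-a->s1 s2-b->s3 s3-a->s4 s3-b->s3 s4-a->s5 s4-b->s3 s5-a->s5 s5-b->s5

Handle the two conditions separately and then intersect. One (3 states) tracks whether and how much of `aa` has been seen; the other (4 states) tracks whether the input so far still matches the prefix `bb`. Each combined state is a pair, one component from each; accept when both components accept. Minimizing collapses redundant product states.
        a   b  
>  s0   s1  s2 
   s1   s1  s1 
   s2   s1  s3 
   s3   s4  s3 
   s4   s5  s3 
 * s5   s5  s5 
(> = start, * = accepting)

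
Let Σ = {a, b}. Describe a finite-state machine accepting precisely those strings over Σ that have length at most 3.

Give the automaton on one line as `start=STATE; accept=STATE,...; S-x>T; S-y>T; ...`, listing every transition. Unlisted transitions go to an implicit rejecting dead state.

Count input length up to 4: every symbol moves from S0 toward S4, which means 'more than 3' and absorbs. Accept from {S0, S1, S2, S3}.
With 5 states:
        a   b  
>* S0   S1  S1 
 * S1   S2  S2 
 * S2   S3  S3 
 * S3   S4  S4 
   S4   S4  S4 
(> = start, * = accepting)

start=S0; accept=S0,S1,S2,S3; S0-a>S1; S0-b>S1; S1-a>S2; S1-b>S2; S2-a>S3; S2-b>S3; S3-a>S4; S3-b>S4; S4-a>S4; S4-b>S4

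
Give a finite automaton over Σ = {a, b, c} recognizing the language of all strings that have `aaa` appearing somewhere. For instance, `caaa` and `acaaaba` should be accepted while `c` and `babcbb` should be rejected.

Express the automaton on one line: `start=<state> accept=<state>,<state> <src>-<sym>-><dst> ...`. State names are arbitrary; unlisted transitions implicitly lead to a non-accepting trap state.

start=q0 accept=q3 q0-a->q1 q0-b->q0 q0-c->q0 q1-a->q2 q1-b->q0 q1-c->q0 q2-a->q3 q2-b->q0 q2-c->q0 q3-a->q3 q3-b->q3 q3-c->q3

States q0..q2 record the length of the longest prefix of `aaa` that matches the current input suffix. Reaching q3 means `aaa` has been seen, and we stay there forever. Accept from q3.
        a   b   c  
>  q0   q1  q0  q0 
   q1   q2  q0  q0 
   q2   q3  q0  q0 
 * q3   q3  q3  q3 
(> = start, * = accepting)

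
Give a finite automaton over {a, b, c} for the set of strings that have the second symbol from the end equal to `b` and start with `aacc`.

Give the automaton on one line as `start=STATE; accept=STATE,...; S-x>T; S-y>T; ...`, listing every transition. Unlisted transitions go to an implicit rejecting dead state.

start=q0; accept=q21,q22,q23; q0-a>q1; q0-b>q2; q0-c>q3; q1-a>q4; q1-b>q5; q1-c>q6; q2-a>q7; q2-b>q8; q2-c>q9; q3-a>q10; q3-b>q11; q3-c>q12; q4-a>q13; q4-b>q5; q4-c>q14; q5-a>q7; q5-b>q8; q5-c>q9; q6-a>q10; q6-b>q11; q6-c>q12; q7-a>q13; q7-b>q5; q7-c>q6; q8-a>q7; q8-b>q8; q8-c>q9; q9-a>q10; q9-b>q11; q9-c>q12; q10-a>q13; q10-b>q5; q10-c>q6; q11-a>q7; q11-b>q8; q11-c>q9; q12-a>q10; q12-b>q11; q12-c>q12; q13-a>q13; q13-b>q5; q13-c>q6; q14-a>q10; q14-b>q11; q14-c>q15; q15-a>q16; q15-b>q17; q15-c>q15; q16-a>q18; q16-b>q19; q16-c>q20; q17-a>q21; q17-b>q22; q17-c>q23; q18-a>q18; q18-b>q19; q18-c>q20; q19-a>q21; q19-b>q22; q19-c>q23; q20-a>q16; q20-b>q17; q20-c>q15; q21-a>q18; q21-b>q19; q21-c>q20; q22-a>q21; q22-b>q22; q22-c>q23; q23-a>q16; q23-b>q17; q23-c>q15

Handle the two conditions separately and then intersect. The first has 13 states tracking the last 2 symbols read; the second has 6 states tracking whether the input so far still matches the prefix `aacc`. A product state is a pair (one from each), accepting exactly when both do.
          a    b    c  
>  q0     q1   q2   q3 
   q1     q4   q5   q6 
   q2     q7   q8   q9 
   q3    q10  q11  q12 
   q4    q13   q5  q14 
   q5     q7   q8   q9 
   q6    q10  q11  q12 
   q7    q13   q5   q6 
   q8     q7   q8   q9 
   q9    q10  q11  q12 
   q10   q13   q5   q6 
   q11    q7   q8   q9 
   q12   q10  q11  q12 
   q13   q13   q5   q6 
   q14   q10  q11  q15 
   q15   q16  q17  q15 
   q16   q18  q19  q20 
   q17   q21  q22  q23 
   q18   q18  q19  q20 
   q19   q21  q22  q23 
   q20   q16  q17  q15 
 * q21   q18  q19  q20 
 * q22   q21  q22  q23 
 * q23   q16  q17  q15 
(> = start, * = accepting)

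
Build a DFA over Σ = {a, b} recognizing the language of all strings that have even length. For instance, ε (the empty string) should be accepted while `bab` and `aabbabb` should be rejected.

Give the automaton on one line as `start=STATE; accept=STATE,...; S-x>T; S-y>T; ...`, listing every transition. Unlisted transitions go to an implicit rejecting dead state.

Only the length mod 2 matters, so use a 2-cycle: from any state, every input symbol moves to the next state, wrapping q1 back to q0. Mark q0 accepting.
        a   b  
>* q0   q1  q1 
   q1   q0  q0 
(> = start, * = accepting)

start=q0; accept=q0; q0-a>q1; q0-b>q1; q1-a>q0; q1-b>q0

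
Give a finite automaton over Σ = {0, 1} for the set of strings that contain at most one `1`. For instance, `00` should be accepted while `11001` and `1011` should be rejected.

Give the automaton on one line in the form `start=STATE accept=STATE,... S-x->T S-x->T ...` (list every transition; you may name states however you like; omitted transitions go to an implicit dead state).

Only the number of `1`s matters, and only up to 2. Make a chain A → B → C advanced by each `1` (with C absorbing); every other symbol self-loops. The accepting set is {A, B}.
With 3 states:
       0  1 
>* A   A  B 
 * B   B  C 
   C   C  C 
(> = start, * = accepting)

start=A accept=A,B A-0->A A-1->B B-0->B B-1->C C-0->C C-1->C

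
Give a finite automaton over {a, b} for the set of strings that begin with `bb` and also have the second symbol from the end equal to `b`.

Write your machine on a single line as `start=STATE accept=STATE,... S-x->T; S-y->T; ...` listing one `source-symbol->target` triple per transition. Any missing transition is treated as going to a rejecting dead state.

start=q0; accept=q6,q8; q0-a->q1; q0-b->q2; q1-a->q3; q1-b->q4; q2-a->q5; q2-b->q6; q3-a->q3; q3-b->q4; q4-a->q5; q4-b->q7; q5-a->q3; q5-b->q4; q6-a->q8; q6-b->q6; q7-a->q5; q7-b->q7; q8-a->q9; q8-b->q10; q9-a->q9; q9-b->q10; q10-a->q8; q10-b->q6

Handle the two conditions separately and then intersect. The first has 4 states tracking whether the input so far still matches the prefix `bb`; the second has 7 states tracking the last 2 symbols read. A product state is a pair (one from each), accepting exactly when both do.
          a    b  
>  q0     q1   q2 
   q1     q3   q4 
   q2     q5   q6 
   q3     q3   q4 
   q4     q5   q7 
   q5     q3   q4 
 * q6     q8   q6 
   q7     q5   q7 
 * q8     q9  q10 
   q9     q9  q10 
   q10    q8   q6 
(> = start, * = accepting)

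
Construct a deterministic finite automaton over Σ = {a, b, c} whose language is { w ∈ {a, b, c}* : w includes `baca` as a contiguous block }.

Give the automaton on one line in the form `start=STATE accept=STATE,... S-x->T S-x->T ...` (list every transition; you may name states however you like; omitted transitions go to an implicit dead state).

States s0..s3 record the length of the longest prefix of `baca` that matches the current input suffix. Reaching s4 means `baca` has been seen, and we stay there forever. Accept from s4.
With 5 states:
        a   b   c  
>  s0   s0  s1  s0 
   s1   s2  s1  s0 
   s2   s0  s1  s3 
   s3   s4  s1  s0 
 * s4   s4  s4  s4 
(> = start, * = accepting)

start=s0 accept=s4 s0-a->s0 s0-b->s1 s0-c->s0 s1-a->s2 s1-b->s1 s1-c->s0 s2-a->s0 s2-b->s1 s2-c->s3 s3-a->s4 s3-b->s1 s3-c->s0 s4-a->s4 s4-b->s4 s4-c->s4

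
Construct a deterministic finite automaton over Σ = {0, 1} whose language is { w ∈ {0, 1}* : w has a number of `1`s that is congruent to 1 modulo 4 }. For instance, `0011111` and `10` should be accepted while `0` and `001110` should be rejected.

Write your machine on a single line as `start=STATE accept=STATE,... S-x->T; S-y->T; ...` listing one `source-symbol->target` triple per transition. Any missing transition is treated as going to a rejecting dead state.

Keep the running count of `1`s modulo 4: each `1` advances along the cycle A → B → C → D → A while other symbols loop. Accept at B.
A 4-state machine:
       0  1 
>  A   A  B 
 * B   B  C 
   C   C  D 
   D   D  A 
(> = start, * = accepting)

start=A; accept=B; A-0->A; A-1->B; B-0->B; B-1->C; C-0->C; C-1->D; D-0->D; D-1->A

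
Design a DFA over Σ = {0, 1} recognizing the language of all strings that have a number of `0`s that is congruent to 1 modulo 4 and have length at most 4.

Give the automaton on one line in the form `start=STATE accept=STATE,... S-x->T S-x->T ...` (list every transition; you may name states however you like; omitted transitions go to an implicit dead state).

Run two small machines in parallel and take their product. The first has 4 states tracking the count of `0`s modulo 4; the second has 6 states tracking the input length, saturating at 5. A product state is a pair (one from each), accepting exactly when both do. After merging equivalent states the machine shrinks.
        0   1  
>  S0   S1  S2 
 * S1   S3  S4 
   S2   S4  S5 
   S3   S3  S3 
 * S4   S3  S6 
   S5   S6  S7 
 * S6   S3  S8 
   S7   S8  S3 
 * S8   S3  S3 
(> = start, * = accepting)

start=S0 accept=S1,S4,S6,S8 S0-0->S1 S0-1->S2 S1-0->S3 S1-1->S4 S2-0->S4 S2-1->S5 S3-0->S3 S3-1->S3 S4-0->S3 S4-1->S6 S5-0->S6 S5-1->S7 S6-0->S3 S6-1->S8 S7-0->S8 S7-1->S3 S8-0->S3 S8-1->S3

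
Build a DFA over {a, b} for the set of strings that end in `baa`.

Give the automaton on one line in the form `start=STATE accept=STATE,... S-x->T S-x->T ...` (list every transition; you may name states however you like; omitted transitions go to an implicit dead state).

Remember how much of `baa` the current input suffix matches. State q0 means no match yet; q1 means the last symbol is `b`; q2 means the last 2 symbols are `ba`; q3 means the last 3 symbols are `baa`. Only q3 accepts. On a mismatch, fall back to the longest proper suffix that is still a prefix of `baa`.
A 4-state machine:
        a   b  
>  q0   q0  q1 
   q1   q2  q1 
   q2   q3  q1 
 * q3   q0  q1 
(> = start, * = accepting)

start=q0 accept=q3 q0-a->q0 q0-b->q1 q1-a->q2 q1-b->q1 q2-a->q3 q2-b->q1 q3-a->q0 q3-b->q1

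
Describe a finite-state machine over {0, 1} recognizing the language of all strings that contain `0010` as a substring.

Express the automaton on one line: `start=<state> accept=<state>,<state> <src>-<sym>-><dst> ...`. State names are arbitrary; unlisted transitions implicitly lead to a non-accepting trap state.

start=A accept=E A-0->B A-1->A B-0->C B-1->A C-0->C C-1->D D-0->E D-1->A E-0->E E-1->E

States A..D record the length of the longest prefix of `0010` that matches the current input suffix. Reaching E means `0010` has been seen, and we stay there forever. Accept from E.
A 5-state machine:
       0  1 
>  A   B  A 
   B   C  A 
   C   C  D 
   D   E  A 
 * E   E  E 
(> = start, * = accepting)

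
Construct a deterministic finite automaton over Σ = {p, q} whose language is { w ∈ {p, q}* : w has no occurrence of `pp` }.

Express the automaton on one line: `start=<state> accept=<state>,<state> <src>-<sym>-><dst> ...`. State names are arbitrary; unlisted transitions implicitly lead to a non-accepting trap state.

start=A accept=A,B A-p->B A-q->A B-p->C B-q->A C-p->C C-q->C

Track partial matches of the forbidden pattern `pp`. State C is a dead state reached once `pp` has occurred; every other state accepts. A means no part of `pp` is currently matched.
With 3 states:
       p  q 
>* A   B  A 
 * B   C  A 
   C   C  C 
(> = start, * = accepting)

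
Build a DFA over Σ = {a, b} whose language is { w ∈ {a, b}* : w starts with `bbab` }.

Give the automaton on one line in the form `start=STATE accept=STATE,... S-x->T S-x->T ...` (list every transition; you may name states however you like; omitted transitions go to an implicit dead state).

start=s0 accept=s4 s0-a->s5 s0-b->s1 s1-a->s5 s1-b->s2 s2-a->s3 s2-b->s5 s3-a->s5 s3-b->s4 s4-a->s4 s4-b->s4 s5-a->s5 s5-b->s5

Walk along `bbab` while the input agrees: from s0 take `b` to s1, and so on. Any deviation drops to the rejecting sink s5. Once s4 is reached the prefix is confirmed and every continuation is accepted.
6 states suffice.
        a   b  
>  s0   s5  s1 
   s1   s5  s2 
   s2   s3  s5 
   s3   s5  s4 
 * s4   s4  s4 
   s5   s5  s5 
(> = start, * = accepting)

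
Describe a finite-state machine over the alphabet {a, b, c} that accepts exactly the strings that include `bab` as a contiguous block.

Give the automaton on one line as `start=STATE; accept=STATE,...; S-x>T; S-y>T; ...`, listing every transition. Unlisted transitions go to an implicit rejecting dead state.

start=q0; accept=q3; q0-a>q0; q0-b>q1; q0-c>q0; q1-a>q2; q1-b>q1; q1-c>q0; q2-a>q0; q2-b>q3; q2-c>q0; q3-a>q3; q3-b>q3; q3-c>q3

Track how much of `bab` has been matched so far: state q0 is no progress, q3 is the absorbing accept state reached once `bab` has occurred. Intermediate states record partial matches; on a mismatch, fall back to the longest reusable overlap.
4 states suffice.
        a   b   c  
>  q0   q0  q1  q0 
   q1   q2  q1  q0 
   q2   q0  q3  q0 
 * q3   q3  q3  q3 
(> = start, * = accepting)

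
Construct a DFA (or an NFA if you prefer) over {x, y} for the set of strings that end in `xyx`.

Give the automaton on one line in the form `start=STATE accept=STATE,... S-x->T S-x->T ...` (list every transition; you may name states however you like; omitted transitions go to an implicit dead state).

Remember how much of `xyx` the current input suffix matches. State q0 means no match yet; q1 means the last symbol is `x`; q2 means the last 2 symbols are `xy`; q3 means the last 3 symbols are `xyx`. Only q3 accepts. On a mismatch, fall back to the longest proper suffix that is still a prefix of `xyx`.
4 states suffice.
        x   y  
>  q0   q1  q0 
   q1   q1  q2 
   q2   q3  q0 
 * q3   q1  q2 
(> = start, * = accepting)

start=q0 accept=q3 q0-x->q1 q0-y->q0 q1-x->q1 q1-y->q2 q2-x->q3 q2-y->q0 q3-x->q1 q3-y->q2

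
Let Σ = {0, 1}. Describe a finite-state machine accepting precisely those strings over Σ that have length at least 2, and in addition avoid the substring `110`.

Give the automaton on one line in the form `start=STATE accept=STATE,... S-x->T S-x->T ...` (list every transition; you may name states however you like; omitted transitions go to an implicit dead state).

Handle the two conditions separately and then intersect. One (4 states) tracks the input length, saturating at 3; the other (4 states) tracks partial matches of the forbidden pattern `110`. Each combined state is a pair, one component from each; accept when both components accept. After merging equivalent states the machine shrinks.
        0   1  
>  q0   q1  q2 
   q1   q3  q4 
   q2   q3  q5 
 * q3   q3  q4 
 * q4   q3  q5 
 * q5   q6  q5 
   q6   q6  q6 
(> = start, * = accepting)

start=q0 accept=q3,q4,q5 q0-0->q1 q0-1->q2 q1-0->q3 q1-1->q4 q2-0->q3 q2-1->q5 q3-0->q3 q3-1->q4 q4-0->q3 q4-1->q5 q5-0->q6 q5-1->q5 q6-0->q6 q6-1->q6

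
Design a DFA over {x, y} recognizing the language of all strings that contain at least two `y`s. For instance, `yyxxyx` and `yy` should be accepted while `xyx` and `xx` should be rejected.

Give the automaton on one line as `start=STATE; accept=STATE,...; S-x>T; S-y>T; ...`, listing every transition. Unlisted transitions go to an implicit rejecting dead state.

start=q0; accept=q2,q3; q0-x>q0; q0-y>q1; q1-x>q1; q1-y>q2; q2-x>q2; q2-y>q3; q3-x>q3; q3-y>q3

Only the number of `y`s matters, and only up to 3. Make a chain q0 → q1 → q2 → q3 advanced by each `y` (with q3 absorbing); every other symbol self-loops. The accepting set is {q2, q3}.
With 4 states:
        x   y  
>  q0   q0  q1 
   q1   q1  q2 
 * q2   q2  q3 
 * q3   q3  q3 
(> = start, * = accepting)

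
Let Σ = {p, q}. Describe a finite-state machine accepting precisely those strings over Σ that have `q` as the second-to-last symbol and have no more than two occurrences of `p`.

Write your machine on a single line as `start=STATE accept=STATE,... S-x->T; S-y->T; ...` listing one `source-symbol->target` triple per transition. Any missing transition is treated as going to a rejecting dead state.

Handle the two conditions separately and then intersect. One (7 states) tracks the last 2 symbols read; the other (4 states) tracks the count of `p`s, saturating at 3. Each combined state is a pair, one component from each; accept when both components accept.
15 states suffice.
          p    q  
>  s0     s1   s2 
   s1     s3   s4 
   s2     s5   s6 
   s3     s7   s8 
   s4     s9  s10 
 * s5     s3   s4 
 * s6     s5   s6 
   s7     s7  s11 
   s8    s12  s13 
 * s9     s7   s8 
 * s10    s9  s10 
   s11   s12  s14 
   s12    s7  s11 
 * s13   s12  s13 
   s14   s12  s14 
(> = start, * = accepting)

start=s0; accept=s5,s6,s9,s10,s13; s0-p->s1; s0-q->s2; s1-p->s3; s1-q->s4; s2-p->s5; s2-q->s6; s3-p->s7; s3-q->s8; s4-p->s9; s4-q->s10; s5-p->s3; s5-q->s4; s6-p->s5; s6-q->s6; s7-p->s7; s7-q->s11; s8-p->s12; s8-q->s13; s9-p->s7; s9-q->s8; s10-p->s9; s10-q->s10; s11-p->s12; s11-q->s14; s12-p->s7; s12-q->s11; s13-p->s12; s13-q->s13; s14-p->s12; s14-q->s14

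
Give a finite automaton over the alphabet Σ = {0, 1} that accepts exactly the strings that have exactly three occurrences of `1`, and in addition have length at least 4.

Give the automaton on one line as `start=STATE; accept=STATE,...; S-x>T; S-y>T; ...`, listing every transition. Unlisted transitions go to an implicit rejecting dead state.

Handle the two conditions separately and then intersect. The first has 5 states tracking the count of `1`s, saturating at 4; the second has 6 states tracking the input length, saturating at 5. A product state is a pair (one from each), accepting exactly when both do. Equivalent product states are then merged.
        0   1  
>  q0   q1  q2 
   q1   q1  q3 
   q2   q3  q4 
   q3   q3  q5 
   q4   q5  q6 
   q5   q5  q7 
   q6   q7  q8 
 * q7   q7  q8 
   q8   q8  q8 
(> = start, * = accepting)

start=q0; accept=q7; q0-0>q1; q0-1>q2; q1-0>q1; q1-1>q3; q2-0>q3; q2-1>q4; q3-0>q3; q3-1>q5; q4-0>q5; q4-1>q6; q5-0>q5; q5-1>q7; q6-0>q7; q6-1>q8; q7-0>q7; q7-1>q8; q8-0>q8; q8-1>q8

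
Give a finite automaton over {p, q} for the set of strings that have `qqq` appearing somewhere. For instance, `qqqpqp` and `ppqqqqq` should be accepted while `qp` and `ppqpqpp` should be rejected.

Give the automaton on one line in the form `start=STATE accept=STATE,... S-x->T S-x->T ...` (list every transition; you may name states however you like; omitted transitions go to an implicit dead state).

Track how much of `qqq` has been matched so far: state A is no progress, D is the absorbing accept state reached once `qqq` has occurred. Intermediate states record partial matches; on a mismatch, fall back to the longest reusable overlap.
With 4 states:
       p  q 
>  A   A  B 
   B   A  C 
   C   A  D 
 * D   D  D 
(> = start, * = accepting)

start=A accept=D A-p->A A-q->B B-p->A B-q->C C-p->A C-q->D D-p->D D-q->D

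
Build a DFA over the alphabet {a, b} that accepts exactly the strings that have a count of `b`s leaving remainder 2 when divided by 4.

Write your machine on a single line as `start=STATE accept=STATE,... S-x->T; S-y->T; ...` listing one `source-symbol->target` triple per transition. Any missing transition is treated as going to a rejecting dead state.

start=S0; accept=S2; S0-a->S0; S0-b->S1; S1-a->S1; S1-b->S2; S2-a->S2; S2-b->S3; S3-a->S3; S3-b->S0

Keep the running count of `b`s modulo 4: each `b` advances along the cycle S0 → S1 → S2 → S3 → S0 while other symbols loop. Accept at S2.
A 4-state machine:
        a   b  
>  S0   S0  S1 
   S1   S1  S2 
 * S2   S2  S3 
   S3   S3  S0 
(> = start, * = accepting)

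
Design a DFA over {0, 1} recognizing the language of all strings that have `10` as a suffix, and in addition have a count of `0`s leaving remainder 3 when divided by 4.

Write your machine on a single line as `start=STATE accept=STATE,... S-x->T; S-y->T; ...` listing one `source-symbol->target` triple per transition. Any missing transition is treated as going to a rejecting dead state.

Run two small machines in parallel and take their product. One (3 states) tracks how much of the suffix `10` has currently been matched; the other (4 states) tracks the count of `0`s modulo 4. Each combined state is a pair, one component from each; accept when both components accept.
          0    1  
>  s0     s1   s2 
   s1     s3   s4 
   s2     s5   s2 
   s3     s6   s7 
   s4     s8   s4 
   s5     s3   s4 
   s6     s0   s9 
   s7    s10   s7 
   s8     s6   s7 
   s9    s11   s9 
 * s10    s0   s9 
   s11    s1   s2 
(> = start, * = accepting)

start=s0; accept=s10; s0-0->s1; s0-1->s2; s1-0->s3; s1-1->s4; s2-0->s5; s2-1->s2; s3-0->s6; s3-1->s7; s4-0->s8; s4-1->s4; s5-0->s3; s5-1->s4; s6-0->s0; s6-1->s9; s7-0->s10; s7-1->s7; s8-0->s6; s8-1->s7; s9-0->s11; s9-1->s9; s10-0->s0; s10-1->s9; s11-0->s1; s11-1->s2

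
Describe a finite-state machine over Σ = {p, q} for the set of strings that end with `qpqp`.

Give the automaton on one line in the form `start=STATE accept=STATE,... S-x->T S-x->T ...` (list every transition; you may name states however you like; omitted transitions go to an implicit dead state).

start=S0 accept=S4 S0-p->S0 S0-q->S1 S1-p->S2 S1-q->S1 S2-p->S0 S2-q->S3 S3-p->S4 S3-q->S1 S4-p->S0 S4-q->S3

Remember how much of `qpqp` the current input suffix matches. State S0 means no match yet; S1 means the last symbol is `q`; S2 means the last 2 symbols are `qp`; S3 means the last 3 symbols are `qpq`; S4 means the last 4 symbols are `qpqp`. Only S4 accepts. On a mismatch, fall back to the longest proper suffix that is still a prefix of `qpqp`.
A 5-state machine:
        p   q  
>  S0   S0  S1 
   S1   S2  S1 
   S2   S0  S3 
   S3   S4  S1 
 * S4   S0  S3 
(> = start, * = accepting)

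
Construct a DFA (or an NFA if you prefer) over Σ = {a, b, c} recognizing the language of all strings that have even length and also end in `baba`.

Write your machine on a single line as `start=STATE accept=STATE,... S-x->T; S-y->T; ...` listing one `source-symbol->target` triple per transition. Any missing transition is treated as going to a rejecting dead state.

Run two small machines in parallel and take their product. The first has 2 states tracking the input length modulo 2; the second has 5 states tracking how much of the suffix `baba` has currently been matched. A product state is a pair (one from each), accepting exactly when both do. Minimizing collapses redundant product states.
        a   b   c  
>  q0   q1  q2  q1 
   q1   q0  q0  q0 
   q2   q3  q0  q0 
   q3   q1  q4  q1 
   q4   q5  q0  q0 
 * q5   q1  q4  q1 
(> = start, * = accepting)

start=q0; accept=q5; q0-a->q1; q0-b->q2; q0-c->q1; q1-a->q0; q1-b->q0; q1-c->q0; q2-a->q3; q2-b->q0; q2-c->q0; q3-a->q1; q3-b->q4; q3-c->q1; q4-a->q5; q4-b->q0; q4-c->q0; q5-a->q1; q5-b->q4; q5-c->q1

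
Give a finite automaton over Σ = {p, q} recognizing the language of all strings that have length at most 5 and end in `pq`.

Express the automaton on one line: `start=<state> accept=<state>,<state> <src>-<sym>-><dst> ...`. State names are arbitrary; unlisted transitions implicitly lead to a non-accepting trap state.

Handle the two conditions separately and then intersect. The first has 7 states tracking the input length, saturating at 6; the second has 3 states tracking how much of the suffix `pq` has currently been matched. A product state is a pair (one from each), accepting exactly when both do.
With 18 states:
       p  q 
>  A   B  C 
   B   D  E 
   C   D  F 
   D   G  H 
 * E   G  I 
   F   G  I 
   G   J  K 
 * H   J  L 
   I   J  L 
   J   M  N 
 * K   M  O 
   L   M  O 
   M   P  Q 
 * N   P  R 
   O   P  R 
   P   P  Q 
   Q   P  R 
   R   P  R 
(> = start, * = accepting)

start=A accept=E,H,K,N A-p->B A-q->C B-p->D B-q->E C-p->D C-q->F D-p->G D-q->H E-p->G E-q->I F-p->G F-q->I G-p->J G-q->K H-p->J H-q->L I-p->J I-q->L J-p->M J-q->N K-p->M K-q->O L-p->M L-q->O M-p->P M-q->Q N-p->P N-q->R O-p->P O-q->R P-p->P P-q->Q Q-p->P Q-q->R R-p->P R-q->R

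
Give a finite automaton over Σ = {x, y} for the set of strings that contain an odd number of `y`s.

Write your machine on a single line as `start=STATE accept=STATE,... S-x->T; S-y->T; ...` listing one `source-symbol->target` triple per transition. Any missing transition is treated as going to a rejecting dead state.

Keep the running count of `y`s modulo 2: each `y` advances along the cycle s0 → s1 → s0 while other symbols loop. Accept at s1.
With 2 states:
        x   y  
>  s0   s0  s1 
 * s1   s1  s0 
(> = start, * = accepting)

start=s0; accept=s1; s0-x->s0; s0-y->s1; s1-x->s1; s1-y->s0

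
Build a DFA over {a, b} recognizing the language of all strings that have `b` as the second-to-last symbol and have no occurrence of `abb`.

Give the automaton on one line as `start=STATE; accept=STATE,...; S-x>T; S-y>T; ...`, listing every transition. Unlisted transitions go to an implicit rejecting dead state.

Handle the two conditions separately and then intersect. The first has 7 states tracking the last 2 symbols read; the second has 4 states tracking partial matches of the forbidden pattern `abb`. A product state is a pair (one from each), accepting exactly when both do. After merging equivalent states the machine shrinks.
A 7-state machine:
        a   b  
>  q0   q1  q2 
   q1   q1  q3 
   q2   q4  q5 
   q3   q4  q6 
 * q4   q1  q3 
 * q5   q4  q5 
   q6   q6  q6 
(> = start, * = accepting)

start=q0; accept=q4,q5; q0-a>q1; q0-b>q2; q1-a>q1; q1-b>q3; q2-a>q4; q2-b>q5; q3-a>q4; q3-b>q6; q4-a>q1; q4-b>q3; q5-a>q4; q5-b>q5; q6-a>q6; q6-b>q6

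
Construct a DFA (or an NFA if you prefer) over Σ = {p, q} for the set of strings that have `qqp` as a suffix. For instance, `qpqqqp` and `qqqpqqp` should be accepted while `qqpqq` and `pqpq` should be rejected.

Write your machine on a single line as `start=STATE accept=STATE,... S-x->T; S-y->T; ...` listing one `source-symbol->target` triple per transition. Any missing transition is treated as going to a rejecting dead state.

start=s0; accept=s3; s0-p->s0; s0-q->s1; s1-p->s0; s1-q->s2; s2-p->s3; s2-q->s2; s3-p->s0; s3-q->s1

Remember how much of `qqp` the current input suffix matches. State s0 means no match yet; s1 means the last symbol is `q`; s2 means the last 2 symbols are `qq`; s3 means the last 3 symbols are `qqp`. Only s3 accepts. On a mismatch, fall back to the longest proper suffix that is still a prefix of `qqp`.
4 states suffice.
        p   q  
>  s0   s0  s1 
   s1   s0  s2 
   s2   s3  s2 
 * s3   s0  s1 
(> = start, * = accepting)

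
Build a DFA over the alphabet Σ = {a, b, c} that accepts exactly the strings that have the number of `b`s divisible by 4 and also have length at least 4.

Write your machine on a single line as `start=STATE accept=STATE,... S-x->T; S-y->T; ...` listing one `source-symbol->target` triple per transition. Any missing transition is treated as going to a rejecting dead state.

start=s0; accept=s7; s0-a->s1; s0-b->s2; s0-c->s1; s1-a->s3; s1-b->s2; s1-c->s3; s2-a->s2; s2-b->s4; s2-c->s2; s3-a->s5; s3-b->s2; s3-c->s5; s4-a->s4; s4-b->s6; s4-c->s4; s5-a->s7; s5-b->s2; s5-c->s7; s6-a->s6; s6-b->s7; s6-c->s6; s7-a->s7; s7-b->s2; s7-c->s7

Build one automaton per condition and run them in lockstep. One (4 states) tracks the count of `b`s modulo 4; the other (6 states) tracks the input length, saturating at 5. Each combined state is a pair, one component from each; accept when both components accept. Equivalent product states are then merged.
An 8-state machine:
        a   b   c  
>  s0   s1  s2  s1 
   s1   s3  s2  s3 
   s2   s2  s4  s2 
   s3   s5  s2  s5 
   s4   s4  s6  s4 
   s5   s7  s2  s7 
   s6   s6  s7  s6 
 * s7   s7  s2  s7 
(> = start, * = accepting)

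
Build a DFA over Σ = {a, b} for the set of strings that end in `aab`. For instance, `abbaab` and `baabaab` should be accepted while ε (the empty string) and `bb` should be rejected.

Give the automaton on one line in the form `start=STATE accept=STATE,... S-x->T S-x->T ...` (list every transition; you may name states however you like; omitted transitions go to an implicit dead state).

start=s0 accept=s3 s0-a->s1 s0-b->s0 s1-a->s2 s1-b->s0 s2-a->s2 s2-b->s3 s3-a->s1 s3-b->s0

Let each state record the length of the longest suffix of the input read so far that is also a prefix of `aab`. s1 means the last symbol is `a`; s2 means the last 2 symbols are `aa`; s3 means the last 3 symbols are `aab`. Accept only at s3, where the string currently ends in `aab`.
With 4 states:
        a   b  
>  s0   s1  s0 
   s1   s2  s0 
   s2   s2  s3 
 * s3   s1  s0 
(> = start, * = accepting)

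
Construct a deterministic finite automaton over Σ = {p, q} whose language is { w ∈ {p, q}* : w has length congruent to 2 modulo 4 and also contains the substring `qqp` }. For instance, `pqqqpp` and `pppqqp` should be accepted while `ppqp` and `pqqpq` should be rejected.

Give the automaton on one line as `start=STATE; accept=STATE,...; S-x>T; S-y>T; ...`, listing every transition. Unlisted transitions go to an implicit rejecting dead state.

start=A; accept=P; A-p>B; A-q>C; B-p>D; B-q>E; C-p>D; C-q>F; D-p>G; D-q>H; E-p>G; E-q>I; F-p>J; F-q>I; G-p>A; G-q>K; H-p>A; H-q>L; I-p>M; I-q>L; J-p>M; J-q>M; K-p>B; K-q>N; L-p>O; L-q>N; M-p>O; M-q>O; N-p>P; N-q>F; O-p>P; O-q>P; P-p>J; P-q>J

Run two small machines in parallel and take their product. The first has 4 states tracking the input length modulo 4; the second has 4 states tracking whether and how much of `qqp` has been seen. A product state is a pair (one from each), accepting exactly when both do.
With 16 states:
       p  q 
>  A   B  C 
   B   D  E 
   C   D  F 
   D   G  H 
   E   G  I 
   F   J  I 
   G   A  K 
   H   A  L 
   I   M  L 
   J   M  M 
   K   B  N 
   L   O  N 
   M   O  O 
   N   P  F 
   O   P  P 
 * P   J  J 
(> = start, * = accepting)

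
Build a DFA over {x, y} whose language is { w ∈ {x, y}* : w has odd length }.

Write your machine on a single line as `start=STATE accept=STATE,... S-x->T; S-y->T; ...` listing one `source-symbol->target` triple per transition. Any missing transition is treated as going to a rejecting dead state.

start=A; accept=B; A-x->B; A-y->B; B-x->A; B-y->A

Count input length modulo 2: every symbol advances one step around the cycle A → B → A. Accept at B.
With 2 states:
       x  y 
>  A   B  B 
 * B   A  A 
(> = start, * = accepting)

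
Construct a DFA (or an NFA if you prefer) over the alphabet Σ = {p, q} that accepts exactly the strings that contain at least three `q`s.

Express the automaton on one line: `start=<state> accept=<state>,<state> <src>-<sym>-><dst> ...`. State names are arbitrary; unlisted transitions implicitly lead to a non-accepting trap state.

start=A accept=D,E A-p->A A-q->B B-p->B B-q->C C-p->C C-q->D D-p->D D-q->E E-p->E E-q->E

Only the number of `q`s matters, and only up to 4. Make a chain A → B → C → D → E advanced by each `q` (with E absorbing); every other symbol self-loops. The accepting set is {D, E}.
A 5-state machine:
       p  q 
>  A   A  B 
   B   B  C 
   C   C  D 
 * D   D  E 
 * E   E  E 
(> = start, * = accepting)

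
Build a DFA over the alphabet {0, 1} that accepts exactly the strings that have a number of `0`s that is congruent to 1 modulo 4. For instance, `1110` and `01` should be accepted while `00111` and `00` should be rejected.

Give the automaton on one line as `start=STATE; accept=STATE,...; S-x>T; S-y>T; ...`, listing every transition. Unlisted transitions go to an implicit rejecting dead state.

Keep the running count of `0`s modulo 4: each `0` advances along the cycle s0 → s1 → s2 → s3 → s0 while other symbols loop. Accept at s1.
        0   1  
>  s0   s1  s0 
 * s1   s2  s1 
   s2   s3  s2 
   s3   s0  s3 
(> = start, * = accepting)

start=s0; accept=s1; s0-0>s1; s0-1>s0; s1-0>s2; s1-1>s1; s2-0>s3; s2-1>s2; s3-0>s0; s3-1>s3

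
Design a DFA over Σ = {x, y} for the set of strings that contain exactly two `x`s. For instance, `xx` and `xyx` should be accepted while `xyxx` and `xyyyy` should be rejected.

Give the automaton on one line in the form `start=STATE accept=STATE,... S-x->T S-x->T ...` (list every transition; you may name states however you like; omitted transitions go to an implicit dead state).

start=s0 accept=s2 s0-x->s1 s0-y->s0 s1-x->s2 s1-y->s1 s2-x->s3 s2-y->s2 s3-x->s3 s3-y->s3

Only the number of `x`s matters, and only up to 3. Make a chain s0 → s1 → s2 → s3 advanced by each `x` (with s3 absorbing); every other symbol self-loops. The accepting set is {s2}.
4 states suffice.
        x   y  
>  s0   s1  s0 
   s1   s2  s1 
 * s2   s3  s2 
   s3   s3  s3 
(> = start, * = accepting)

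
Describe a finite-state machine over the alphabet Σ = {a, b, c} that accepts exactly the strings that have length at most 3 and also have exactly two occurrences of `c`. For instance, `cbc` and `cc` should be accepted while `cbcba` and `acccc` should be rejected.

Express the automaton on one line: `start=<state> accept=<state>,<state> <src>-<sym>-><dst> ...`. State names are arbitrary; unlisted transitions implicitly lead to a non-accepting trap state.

start=q0 accept=q5,q8 q0-a->q1 q0-b->q1 q0-c->q2 q1-a->q3 q1-b->q3 q1-c->q4 q2-a->q4 q2-b->q4 q2-c->q5 q3-a->q6 q3-b->q6 q3-c->q7 q4-a->q7 q4-b->q7 q4-c->q8 q5-a->q8 q5-b->q8 q5-c->q9 q6-a->q10 q6-b->q10 q6-c->q11 q7-a->q11 q7-b->q11 q7-c->q12 q8-a->q12 q8-b->q12 q8-c->q13 q9-a->q13 q9-b->q13 q9-c->q13 q10-a->q10 q10-b->q10 q10-c->q11 q11-a->q11 q11-b->q11 q11-c->q12 q12-a->q12 q12-b->q12 q12-c->q13 q13-a->q13 q13-b->q13 q13-c->q13

Handle the two conditions separately and then intersect. One (5 states) tracks the input length, saturating at 4; the other (4 states) tracks the count of `c`s, saturating at 3. Each combined state is a pair, one component from each; accept when both components accept.
          a    b    c  
>  q0     q1   q1   q2 
   q1     q3   q3   q4 
   q2     q4   q4   q5 
   q3     q6   q6   q7 
   q4     q7   q7   q8 
 * q5     q8   q8   q9 
   q6    q10  q10  q11 
   q7    q11  q11  q12 
 * q8    q12  q12  q13 
   q9    q13  q13  q13 
   q10   q10  q10  q11 
   q11   q11  q11  q12 
   q12   q12  q12  q13 
   q13   q13  q13  q13 
(> = start, * = accepting)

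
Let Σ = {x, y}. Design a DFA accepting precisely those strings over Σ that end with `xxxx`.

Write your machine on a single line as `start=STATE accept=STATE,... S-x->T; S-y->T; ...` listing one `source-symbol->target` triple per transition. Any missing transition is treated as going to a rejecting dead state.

Remember how much of `xxxx` the current input suffix matches. State S0 means no match yet; S1 means the last symbol is `x`; S2 means the last 2 symbols are `xx`; S3 means the last 3 symbols are `xxx`; S4 means the last 4 symbols are `xxxx`. Only S4 accepts. On a mismatch, fall back to the longest proper suffix that is still a prefix of `xxxx`.
        x   y  
>  S0   S1  S0 
   S1   S2  S0 
   S2   S3  S0 
   S3   S4  S0 
 * S4   S4  S0 
(> = start, * = accepting)

start=S0; accept=S4; S0-x->S1; S0-y->S0; S1-x->S2; S1-y->S0; S2-x->S3; S2-y->S0; S3-x->S4; S3-y->S0; S4-x->S4; S4-y->S0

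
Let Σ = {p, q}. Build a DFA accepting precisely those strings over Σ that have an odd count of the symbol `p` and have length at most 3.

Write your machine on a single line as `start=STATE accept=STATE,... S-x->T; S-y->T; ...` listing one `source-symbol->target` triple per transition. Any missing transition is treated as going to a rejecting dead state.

Handle the two conditions separately and then intersect. One (2 states) tracks the count of `p`s modulo 2; the other (5 states) tracks the input length, saturating at 4. Each combined state is a pair, one component from each; accept when both components accept. Equivalent product states are then merged.
A 7-state machine:
        p   q  
>  S0   S1  S2 
 * S1   S3  S4 
   S2   S4  S3 
   S3   S5  S6 
 * S4   S6  S5 
 * S5   S6  S6 
   S6   S6  S6 
(> = start, * = accepting)

start=S0; accept=S1,S4,S5; S0-p->S1; S0-q->S2; S1-p->S3; S1-q->S4; S2-p->S4; S2-q->S3; S3-p->S5; S3-q->S6; S4-p->S6; S4-q->S5; S5-p->S6; S5-q->S6; S6-p->S6; S6-q->S6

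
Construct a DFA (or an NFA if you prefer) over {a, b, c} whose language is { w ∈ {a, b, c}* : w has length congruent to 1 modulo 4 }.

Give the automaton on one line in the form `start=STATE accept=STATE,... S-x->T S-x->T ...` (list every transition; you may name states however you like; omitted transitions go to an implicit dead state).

Count input length modulo 4: every symbol advances one step around the cycle s0 → s1 → s2 → s3 → s0. Accept at s1.
A 4-state machine:
        a   b   c  
>  s0   s1  s1  s1 
 * s1   s2  s2  s2 
   s2   s3  s3  s3 
   s3   s0  s0  s0 
(> = start, * = accepting)

start=s0 accept=s1 s0-a->s1 s0-b->s1 s0-c->s1 s1-a->s2 s1-b->s2 s1-c->s2 s2-a->s3 s2-b->s3 s2-c->s3 s3-a->s0 s3-b->s0 s3-c->s0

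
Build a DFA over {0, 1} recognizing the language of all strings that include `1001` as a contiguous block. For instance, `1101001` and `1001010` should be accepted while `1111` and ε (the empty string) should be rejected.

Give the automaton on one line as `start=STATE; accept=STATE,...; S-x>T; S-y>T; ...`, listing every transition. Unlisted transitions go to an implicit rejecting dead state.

Track how much of `1001` has been matched so far: state s0 is no progress, s4 is the absorbing accept state reached once `1001` has occurred. Intermediate states record partial matches; on a mismatch, fall back to the longest reusable overlap.
5 states suffice.
        0   1  
>  s0   s0  s1 
   s1   s2  s1 
   s2   s3  s1 
   s3   s0  s4 
 * s4   s4  s4 
(> = start, * = accepting)

start=s0; accept=s4; s0-0>s0; s0-1>s1; s1-0>s2; s1-1>s1; s2-0>s3; s2-1>s1; s3-0>s0; s3-1>s4; s4-0>s4; s4-1>s4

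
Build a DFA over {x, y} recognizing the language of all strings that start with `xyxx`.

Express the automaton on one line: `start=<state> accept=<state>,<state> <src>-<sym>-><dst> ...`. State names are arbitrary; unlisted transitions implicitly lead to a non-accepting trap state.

Walk along `xyxx` while the input agrees: from S0 take `x` to S1, and so on. Any deviation drops to the rejecting sink S5. Once S4 is reached the prefix is confirmed and every continuation is accepted.
With 6 states:
        x   y  
>  S0   S1  S5 
   S1   S5  S2 
   S2   S3  S5 
   S3   S4  S5 
 * S4   S4  S4 
   S5   S5  S5 
(> = start, * = accepting)

start=S0 accept=S4 S0-x->S1 S0-y->S5 S1-x->S5 S1-y->S2 S2-x->S3 S2-y->S5 S3-x->S4 S3-y->S5 S4-x->S4 S4-y->S4 S5-x->S5 S5-y->S5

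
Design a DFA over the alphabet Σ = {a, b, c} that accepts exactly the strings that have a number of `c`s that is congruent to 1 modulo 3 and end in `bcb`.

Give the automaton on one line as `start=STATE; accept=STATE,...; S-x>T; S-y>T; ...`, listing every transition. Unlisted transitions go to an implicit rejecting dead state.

start=s0; accept=s5; s0-a>s0; s0-b>s1; s0-c>s2; s1-a>s0; s1-b>s1; s1-c>s3; s2-a>s2; s2-b>s2; s2-c>s4; s3-a>s2; s3-b>s5; s3-c>s4; s4-a>s4; s4-b>s4; s4-c>s0; s5-a>s2; s5-b>s2; s5-c>s4

Handle the two conditions separately and then intersect. The first has 3 states tracking the count of `c`s modulo 3; the second has 4 states tracking how much of the suffix `bcb` has currently been matched. A product state is a pair (one from each), accepting exactly when both do. After merging equivalent states the machine shrinks.
With 6 states:
        a   b   c  
>  s0   s0  s1  s2 
   s1   s0  s1  s3 
   s2   s2  s2  s4 
   s3   s2  s5  s4 
   s4   s4  s4  s0 
 * s5   s2  s2  s4 
(> = start, * = accepting)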